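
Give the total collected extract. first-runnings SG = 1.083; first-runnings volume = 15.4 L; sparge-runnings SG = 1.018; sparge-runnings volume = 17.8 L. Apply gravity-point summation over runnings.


total = Σ (SG_i − 1)·1000·V_i
first = (1.083 − 1)·1000·15.4 = 1278.2000
sparge = (1.018 − 1)·1000·17.8 = 320.4000
total = 1278.2000 + 320.4000

1598.6000 gravity·L


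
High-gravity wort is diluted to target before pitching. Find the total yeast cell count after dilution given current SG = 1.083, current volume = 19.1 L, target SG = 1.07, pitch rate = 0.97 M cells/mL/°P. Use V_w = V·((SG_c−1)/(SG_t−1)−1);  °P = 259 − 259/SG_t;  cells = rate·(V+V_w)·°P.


V_w = 19.1·((1.083−1)/(1.07−1)−1) = 3.5471
V_final = 19.1 + 3.5471 = 22.6471
°P = 259 − 259/1.07 = 16.9439
cells = 0.97·22.6471·16.9439

372.2196 billion cells


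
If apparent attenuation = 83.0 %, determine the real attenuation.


RA = AA · 0.8192
RA = 83.0 · 0.8192

67.9936 %


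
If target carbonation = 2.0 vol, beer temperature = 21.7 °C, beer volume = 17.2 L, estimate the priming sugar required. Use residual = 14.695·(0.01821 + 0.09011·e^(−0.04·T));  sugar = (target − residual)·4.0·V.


residual = 14.695·(0.01821 + 0.09011·e^(−0.04·21.7)) = 0.8235
sugar = (2.0 − 0.8235)·4.0·17.2

80.9454 g


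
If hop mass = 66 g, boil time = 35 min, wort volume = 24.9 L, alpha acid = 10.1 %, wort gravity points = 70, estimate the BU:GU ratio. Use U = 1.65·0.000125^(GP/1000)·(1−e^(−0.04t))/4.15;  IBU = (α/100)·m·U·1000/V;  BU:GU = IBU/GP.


U = 1.65·0.000125^(70/1000)·(1−e^(−0.04·35))/4.15 = 0.1597
IBU = (10.1/100)·66·0.1597·1000/24.9 = 42.7477
BU:GU = 42.7477/70

0.6107


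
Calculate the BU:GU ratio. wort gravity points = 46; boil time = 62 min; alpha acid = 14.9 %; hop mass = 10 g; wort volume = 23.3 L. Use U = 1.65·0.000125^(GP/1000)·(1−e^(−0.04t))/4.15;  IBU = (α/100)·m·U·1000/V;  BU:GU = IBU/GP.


U = 1.65·0.000125^(46/1000)·(1−e^(−0.04·62))/4.15 = 0.2409
IBU = (14.9/100)·10·0.2409·1000/23.3 = 15.4078
BU:GU = 15.4078/46

0.3350


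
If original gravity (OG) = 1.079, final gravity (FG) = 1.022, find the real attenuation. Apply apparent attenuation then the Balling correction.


AA = (OG−FG)/(OG−1)·100;  RA = AA·0.8192
AA = (1.079 − 1.022)/(1.079 − 1)·100 = 72.1519
RA = 72.1519·0.8192

59.1068 %


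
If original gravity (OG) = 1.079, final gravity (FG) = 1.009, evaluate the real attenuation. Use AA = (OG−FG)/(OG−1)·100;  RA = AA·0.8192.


AA = (1.079 − 1.009)/(1.079 − 1)·100 = 88.6076
RA = 88.6076·0.8192

72.5873 %


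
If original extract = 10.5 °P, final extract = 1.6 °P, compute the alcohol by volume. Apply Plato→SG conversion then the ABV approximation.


SG = 259/(259 − P);  ABV = (OG − FG)·131.25
OG = 259/(259 − 10.5) = 1.0423
FG = 259/(259 − 1.6) = 1.0062
ABV = (1.0423 − 1.0062)·131.25

4.7299 % ABV


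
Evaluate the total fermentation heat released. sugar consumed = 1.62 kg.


Q = m_sugar · 590 kJ/kg
Q = 1.62 · 590

955.8000 kJ


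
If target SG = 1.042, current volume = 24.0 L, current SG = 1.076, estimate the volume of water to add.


V_water = V·((SG_curr − 1)/(SG_target − 1) − 1)
V_water = 24.0·((1.076 − 1)/(1.042 − 1) − 1)

19.4286 L


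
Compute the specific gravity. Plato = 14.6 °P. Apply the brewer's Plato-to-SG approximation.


SG = 259/(259 − P)
SG = 259/(259 − 14.6)

1.0597


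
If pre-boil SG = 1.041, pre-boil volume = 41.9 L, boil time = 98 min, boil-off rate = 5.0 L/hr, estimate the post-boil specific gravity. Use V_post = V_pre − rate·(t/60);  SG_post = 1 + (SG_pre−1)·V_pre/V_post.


V_post = 41.9 − 5.0·(98/60) = 33.7333
SG_post = 1 + (1.041 − 1)·41.9/33.7333

1.0509


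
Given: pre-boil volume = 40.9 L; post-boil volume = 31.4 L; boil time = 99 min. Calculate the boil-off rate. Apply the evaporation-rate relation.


rate = (V_pre − V_post) / (t_min/60)
rate = (40.9 − 31.4) / (99/60)

5.7576 L/hr


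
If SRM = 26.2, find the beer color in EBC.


EBC = SRM · 1.97
EBC = 26.2 · 1.97

51.6140 EBC


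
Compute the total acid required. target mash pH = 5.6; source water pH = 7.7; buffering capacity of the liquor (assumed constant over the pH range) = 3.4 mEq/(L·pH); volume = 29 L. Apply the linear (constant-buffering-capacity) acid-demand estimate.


acid = buffering capacity · (pH_source − pH_target) · V
acid = 3.4 · (7.7 − 5.6) · 29

207.0600 mEq


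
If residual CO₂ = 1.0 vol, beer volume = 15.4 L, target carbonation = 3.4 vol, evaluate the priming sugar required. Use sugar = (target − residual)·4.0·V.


sugar = (3.4 − 1.0)·4.0·15.4

147.8400 g


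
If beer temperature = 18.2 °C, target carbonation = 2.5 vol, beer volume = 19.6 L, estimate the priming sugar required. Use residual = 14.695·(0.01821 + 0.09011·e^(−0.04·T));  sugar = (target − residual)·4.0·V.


residual = 14.695·(0.01821 + 0.09011·e^(−0.04·18.2)) = 0.9070
sugar = (2.5 − 0.9070)·4.0·19.6

124.8911 g


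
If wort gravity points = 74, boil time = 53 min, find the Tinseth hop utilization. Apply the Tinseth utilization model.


U = 1.65·0.000125^(GP/1000) · (1 − e^(−0.04·t))/4.15
bigness = 1.65·0.000125^(74/1000) = 0.8485
boil_factor = (1 − e^(−0.04·53))/4.15 = 0.2120
U = 0.8485 · 0.2120

0.1799


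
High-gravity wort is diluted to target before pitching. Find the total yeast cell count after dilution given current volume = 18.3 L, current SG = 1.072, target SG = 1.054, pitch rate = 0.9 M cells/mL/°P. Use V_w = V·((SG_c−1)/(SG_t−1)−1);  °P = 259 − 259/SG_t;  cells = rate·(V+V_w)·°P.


V_w = 18.3·((1.072−1)/(1.054−1)−1) = 6.1000
V_final = 18.3 + 6.1000 = 24.4000
°P = 259 − 259/1.054 = 13.2694
cells = 0.9·24.4000·13.2694

291.3971 billion cells


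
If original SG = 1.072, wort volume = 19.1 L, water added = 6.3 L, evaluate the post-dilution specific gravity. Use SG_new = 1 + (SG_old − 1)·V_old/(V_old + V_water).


pts = (1.072 − 1)·1000·19.1/(19.1 + 6.3) = 54.1417
SG_new = 1 + 54.1417/1000

1.0541


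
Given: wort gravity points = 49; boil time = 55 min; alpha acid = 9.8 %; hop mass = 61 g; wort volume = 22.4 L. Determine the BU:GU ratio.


U = 1.65·0.000125^(GP/1000)·(1−e^(−0.04t))/4.15;  IBU = (α/100)·m·U·1000/V;  BU:GU = IBU/GP
U = 1.65·0.000125^(49/1000)·(1−e^(−0.04·55))/4.15 = 0.2276
IBU = (9.8/100)·61·0.2276·1000/22.4 = 60.7422
BU:GU = 60.7422/49

1.2396


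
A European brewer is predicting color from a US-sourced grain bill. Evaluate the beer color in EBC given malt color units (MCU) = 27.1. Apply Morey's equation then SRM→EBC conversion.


SRM = 1.4922·MCU^0.6859;  EBC = SRM·1.97
SRM = 1.4922·27.1^0.6859 = 14.3450
EBC = 14.3450·1.97

28.2597 EBC


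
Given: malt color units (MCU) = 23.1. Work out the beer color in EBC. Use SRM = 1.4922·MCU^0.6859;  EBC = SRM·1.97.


SRM = 1.4922·23.1^0.6859 = 12.8567
EBC = 12.8567·1.97

25.3276 EBC


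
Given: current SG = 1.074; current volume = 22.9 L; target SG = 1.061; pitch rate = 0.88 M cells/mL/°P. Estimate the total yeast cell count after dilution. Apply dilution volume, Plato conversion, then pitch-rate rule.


V_w = V·((SG_c−1)/(SG_t−1)−1);  °P = 259 − 259/SG_t;  cells = rate·(V+V_w)·°P
V_w = 22.9·((1.074−1)/(1.061−1)−1) = 4.8803
V_final = 22.9 + 4.8803 = 27.7803
°P = 259 − 259/1.061 = 14.8907
cells = 0.88·27.7803·14.8907

364.0276 billion cells


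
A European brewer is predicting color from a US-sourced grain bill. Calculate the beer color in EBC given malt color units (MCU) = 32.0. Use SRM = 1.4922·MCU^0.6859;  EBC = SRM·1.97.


SRM = 1.4922·32.0^0.6859 = 16.0772
EBC = 16.0772·1.97

31.6720 EBC


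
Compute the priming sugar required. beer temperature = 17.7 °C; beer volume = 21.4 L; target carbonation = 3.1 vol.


residual = 14.695·(0.01821 + 0.09011·e^(−0.04·T));  sugar = (target − residual)·4.0·V
residual = 14.695·(0.01821 + 0.09011·e^(−0.04·17.7)) = 0.9199
sugar = (3.1 − 0.9199)·4.0·21.4

186.6150 g


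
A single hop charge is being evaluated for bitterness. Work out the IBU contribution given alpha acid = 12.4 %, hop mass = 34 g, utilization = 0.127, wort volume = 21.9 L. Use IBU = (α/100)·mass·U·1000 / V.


IBU = (12.4/100)·34·0.127·1000 / 21.9

24.4489 IBU


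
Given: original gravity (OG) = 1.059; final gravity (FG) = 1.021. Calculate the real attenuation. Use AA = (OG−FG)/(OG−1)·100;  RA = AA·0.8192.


AA = (1.059 − 1.021)/(1.059 − 1)·100 = 64.4068
RA = 64.4068·0.8192

52.7620 %


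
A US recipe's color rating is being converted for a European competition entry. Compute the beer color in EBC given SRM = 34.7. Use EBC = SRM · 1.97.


EBC = 34.7 · 1.97

68.3590 EBC


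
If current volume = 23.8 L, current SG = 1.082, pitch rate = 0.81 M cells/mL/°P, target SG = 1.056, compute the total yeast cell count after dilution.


V_w = V·((SG_c−1)/(SG_t−1)−1);  °P = 259 − 259/SG_t;  cells = rate·(V+V_w)·°P
V_w = 23.8·((1.082−1)/(1.056−1)−1) = 11.0500
V_final = 23.8 + 11.0500 = 34.8500
°P = 259 − 259/1.056 = 13.7348
cells = 0.81·34.8500·13.7348

387.7142 billion cells


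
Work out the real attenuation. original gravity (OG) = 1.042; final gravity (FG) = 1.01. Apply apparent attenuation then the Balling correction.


AA = (OG−FG)/(OG−1)·100;  RA = AA·0.8192
AA = (1.042 − 1.01)/(1.042 − 1)·100 = 76.1905
RA = 76.1905·0.8192

62.4152 %


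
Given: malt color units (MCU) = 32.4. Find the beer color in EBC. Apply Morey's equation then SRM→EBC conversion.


SRM = 1.4922·MCU^0.6859;  EBC = SRM·1.97
SRM = 1.4922·32.4^0.6859 = 16.2147
EBC = 16.2147·1.97

31.9430 EBC


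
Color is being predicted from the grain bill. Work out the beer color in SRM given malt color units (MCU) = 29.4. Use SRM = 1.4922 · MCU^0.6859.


SRM = 1.4922 · 29.4^0.6859

15.1693 SRM


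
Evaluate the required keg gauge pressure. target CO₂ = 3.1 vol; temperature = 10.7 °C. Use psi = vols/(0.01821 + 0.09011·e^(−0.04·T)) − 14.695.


psi = 3.1/(0.01821 + 0.09011·e^(−0.04·10.7)) − 14.695

25.5937 psi


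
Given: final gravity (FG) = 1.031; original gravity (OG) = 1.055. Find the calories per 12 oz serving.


ABW = (OG−FG)·131.25·0.79/FG;  °P = 259 − 259/SG (for OG→OE and FG→AE);  RE = 0.1808·OE + 0.8192·AE;  Cal = (6.9·ABW + 4·(RE−0.1))·FG·3.55
ABW = (1.055 − 1.031)·131.25·0.79/1.031 = 2.4137
OE = 259 − 259/1.055 = 13.5024 °P
AE = 259 − 259/1.031 = 7.7876 °P
RE = 0.1808·13.5024 + 0.8192·7.7876 = 8.8208 °P
Cal = (6.9·2.4137 + 4·(8.8208−0.1))·1.031·3.55

188.6303 kcal


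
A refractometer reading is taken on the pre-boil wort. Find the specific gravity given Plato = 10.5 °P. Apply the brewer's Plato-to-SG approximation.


SG = 259/(259 − P)
SG = 259/(259 − 10.5)

1.0423


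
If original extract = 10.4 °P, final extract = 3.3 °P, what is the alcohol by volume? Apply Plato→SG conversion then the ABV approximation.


SG = 259/(259 − P);  ABV = (OG − FG)·131.25
OG = 259/(259 − 10.4) = 1.0418
FG = 259/(259 − 3.3) = 1.0129
ABV = (1.0418 − 1.0129)·131.25

3.7969 % ABV


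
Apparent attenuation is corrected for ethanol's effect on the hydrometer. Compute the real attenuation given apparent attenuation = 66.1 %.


RA = AA · 0.8192
RA = 66.1 · 0.8192

54.1491 %


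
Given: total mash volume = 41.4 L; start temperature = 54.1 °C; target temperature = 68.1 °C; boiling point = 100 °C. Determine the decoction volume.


V_dec = V_total·(T_target − T_start)/(T_boil − T_start)
V_dec = 41.4·(68.1 − 54.1)/(100 − 54.1)

12.6275 L


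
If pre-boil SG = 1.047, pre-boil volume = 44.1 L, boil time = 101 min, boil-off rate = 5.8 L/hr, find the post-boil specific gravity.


V_post = V_pre − rate·(t/60);  SG_post = 1 + (SG_pre−1)·V_pre/V_post
V_post = 44.1 − 5.8·(101/60) = 34.3367
SG_post = 1 + (1.047 − 1)·44.1/34.3367

1.0604


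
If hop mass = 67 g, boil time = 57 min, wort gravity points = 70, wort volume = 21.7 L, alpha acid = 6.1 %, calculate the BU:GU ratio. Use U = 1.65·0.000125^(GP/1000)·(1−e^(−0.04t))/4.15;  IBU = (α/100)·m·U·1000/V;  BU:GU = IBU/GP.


U = 1.65·0.000125^(70/1000)·(1−e^(−0.04·57))/4.15 = 0.1903
IBU = (6.1/100)·67·0.1903·1000/21.7 = 35.8347
BU:GU = 35.8347/70

0.5119


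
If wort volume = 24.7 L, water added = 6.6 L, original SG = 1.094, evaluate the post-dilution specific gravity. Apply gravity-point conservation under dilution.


SG_new = 1 + (SG_old − 1)·V_old/(V_old + V_water)
pts = (1.094 − 1)·1000·24.7/(24.7 + 6.6) = 74.1789
SG_new = 1 + 74.1789/1000

1.0742


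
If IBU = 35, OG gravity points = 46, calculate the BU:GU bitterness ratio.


BU:GU = IBU / OG_points
BU:GU = 35 / 46

0.7609


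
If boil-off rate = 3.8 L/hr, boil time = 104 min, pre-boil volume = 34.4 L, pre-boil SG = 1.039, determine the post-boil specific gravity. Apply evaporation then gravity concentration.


V_post = V_pre − rate·(t/60);  SG_post = 1 + (SG_pre−1)·V_pre/V_post
V_post = 34.4 − 3.8·(104/60) = 27.8133
SG_post = 1 + (1.039 − 1)·34.4/27.8133

1.0482


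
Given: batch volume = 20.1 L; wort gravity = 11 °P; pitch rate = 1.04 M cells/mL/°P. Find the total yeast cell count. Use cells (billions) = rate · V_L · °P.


cells = 1.04 · 20.1 · 11

229.9440 billion cells


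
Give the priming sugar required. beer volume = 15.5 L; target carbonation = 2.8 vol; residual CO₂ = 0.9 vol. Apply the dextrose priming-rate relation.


sugar = (target − residual)·4.0·V
sugar = (2.8 − 0.9)·4.0·15.5

117.8000 g


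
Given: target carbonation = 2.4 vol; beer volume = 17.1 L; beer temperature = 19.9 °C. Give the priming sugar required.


residual = 14.695·(0.01821 + 0.09011·e^(−0.04·T));  sugar = (target − residual)·4.0·V
residual = 14.695·(0.01821 + 0.09011·e^(−0.04·19.9)) = 0.8650
sugar = (2.4 − 0.8650)·4.0·17.1

104.9963 g


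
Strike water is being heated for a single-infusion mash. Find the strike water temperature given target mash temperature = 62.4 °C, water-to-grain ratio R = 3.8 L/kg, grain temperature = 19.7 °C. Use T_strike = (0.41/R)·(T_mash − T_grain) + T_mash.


T_strike = (0.41/3.8)·(62.4 − 19.7) + 62.4

67.0071 °C


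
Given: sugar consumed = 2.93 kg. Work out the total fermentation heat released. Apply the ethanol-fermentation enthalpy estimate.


Q = m_sugar · 590 kJ/kg
Q = 2.93 · 590

1728.7000 kJ


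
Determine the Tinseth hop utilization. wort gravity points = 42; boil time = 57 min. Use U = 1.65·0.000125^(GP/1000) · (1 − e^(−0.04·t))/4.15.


bigness = 1.65·0.000125^(42/1000) = 1.1312
boil_factor = (1 − e^(−0.04·57))/4.15 = 0.2163
U = 1.1312 · 0.2163

0.2447


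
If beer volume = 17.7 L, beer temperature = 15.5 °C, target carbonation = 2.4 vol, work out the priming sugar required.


residual = 14.695·(0.01821 + 0.09011·e^(−0.04·T));  sugar = (target − residual)·4.0·V
residual = 14.695·(0.01821 + 0.09011·e^(−0.04·15.5)) = 0.9799
sugar = (2.4 − 0.9799)·4.0·17.7

100.5414 g


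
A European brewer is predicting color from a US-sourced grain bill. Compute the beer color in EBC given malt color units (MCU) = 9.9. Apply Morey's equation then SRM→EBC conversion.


SRM = 1.4922·MCU^0.6859;  EBC = SRM·1.97
SRM = 1.4922·9.9^0.6859 = 7.1901
EBC = 7.1901·1.97

14.1644 EBC


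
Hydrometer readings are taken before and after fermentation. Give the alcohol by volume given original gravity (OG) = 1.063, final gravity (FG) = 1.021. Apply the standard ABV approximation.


ABV = (OG − FG) · 131.25
ABV = (1.063 − 1.021) · 131.25

5.5125 % ABV


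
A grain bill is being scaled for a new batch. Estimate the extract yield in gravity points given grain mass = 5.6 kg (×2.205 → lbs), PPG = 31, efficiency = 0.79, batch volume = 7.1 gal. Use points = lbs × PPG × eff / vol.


lbs = 5.6 × 2.205 = 12.3480
points = 12.3480 × 31 × 0.79 / 7.1

42.5919 points


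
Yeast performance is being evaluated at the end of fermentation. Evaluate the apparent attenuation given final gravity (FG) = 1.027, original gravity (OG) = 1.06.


AA = (OG − FG)/(OG − 1) · 100
AA = (1.06 − 1.027)/(1.06 − 1) · 100

55.0000 %


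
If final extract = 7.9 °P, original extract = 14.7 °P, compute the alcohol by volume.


SG = 259/(259 − P);  ABV = (OG − FG)·131.25
OG = 259/(259 − 14.7) = 1.0602
FG = 259/(259 − 7.9) = 1.0315
ABV = (1.0602 − 1.0315)·131.25

3.7682 % ABV


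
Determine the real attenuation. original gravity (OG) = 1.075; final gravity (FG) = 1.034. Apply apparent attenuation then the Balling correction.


AA = (OG−FG)/(OG−1)·100;  RA = AA·0.8192
AA = (1.075 − 1.034)/(1.075 − 1)·100 = 54.6667
RA = 54.6667·0.8192

44.7829 %


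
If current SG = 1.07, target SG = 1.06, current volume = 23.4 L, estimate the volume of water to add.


V_water = V·((SG_curr − 1)/(SG_target − 1) − 1)
V_water = 23.4·((1.07 − 1)/(1.06 − 1) − 1)

3.9000 L


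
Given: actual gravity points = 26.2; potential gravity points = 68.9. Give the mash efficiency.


efficiency = actual / potential × 100
efficiency = 26.2 / 68.9 × 100

38.0261 %


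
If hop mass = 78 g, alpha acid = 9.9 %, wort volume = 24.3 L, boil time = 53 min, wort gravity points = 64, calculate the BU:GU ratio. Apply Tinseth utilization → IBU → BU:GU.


U = 1.65·0.000125^(GP/1000)·(1−e^(−0.04t))/4.15;  IBU = (α/100)·m·U·1000/V;  BU:GU = IBU/GP
U = 1.65·0.000125^(64/1000)·(1−e^(−0.04·53))/4.15 = 0.1968
IBU = (9.9/100)·78·0.1968·1000/24.3 = 62.5502
BU:GU = 62.5502/64

0.9773


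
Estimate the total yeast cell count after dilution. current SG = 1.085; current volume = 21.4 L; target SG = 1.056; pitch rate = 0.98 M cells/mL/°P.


V_w = V·((SG_c−1)/(SG_t−1)−1);  °P = 259 − 259/SG_t;  cells = rate·(V+V_w)·°P
V_w = 21.4·((1.085−1)/(1.056−1)−1) = 11.0821
V_final = 21.4 + 11.0821 = 32.4821
°P = 259 − 259/1.056 = 13.7348
cells = 0.98·32.4821·13.7348

437.2146 billion cells


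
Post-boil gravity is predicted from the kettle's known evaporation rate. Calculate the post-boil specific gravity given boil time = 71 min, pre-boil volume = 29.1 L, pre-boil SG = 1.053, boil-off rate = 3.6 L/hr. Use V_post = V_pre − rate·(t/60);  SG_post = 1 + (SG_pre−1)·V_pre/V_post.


V_post = 29.1 − 3.6·(71/60) = 24.8400
SG_post = 1 + (1.053 − 1)·29.1/24.8400

1.0621


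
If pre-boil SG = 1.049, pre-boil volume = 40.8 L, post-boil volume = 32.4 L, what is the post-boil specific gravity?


SG_post = 1 + (SG_pre − 1)·V_pre/V_post
pts_pre = (1.049 − 1)·1000 = 49.0000
pts_post = 49.0000·40.8/32.4 = 61.7037
SG_post = 1 + 61.7037/1000

1.0617


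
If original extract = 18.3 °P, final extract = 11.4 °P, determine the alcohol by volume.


SG = 259/(259 − P);  ABV = (OG − FG)·131.25
OG = 259/(259 − 18.3) = 1.0760
FG = 259/(259 − 11.4) = 1.0460
ABV = (1.0760 − 1.0460)·131.25

3.9357 % ABV


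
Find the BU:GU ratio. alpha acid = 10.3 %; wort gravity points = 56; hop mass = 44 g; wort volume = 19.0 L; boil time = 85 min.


U = 1.65·0.000125^(GP/1000)·(1−e^(−0.04t))/4.15;  IBU = (α/100)·m·U·1000/V;  BU:GU = IBU/GP
U = 1.65·0.000125^(56/1000)·(1−e^(−0.04·85))/4.15 = 0.2323
IBU = (10.3/100)·44·0.2323·1000/19.0 = 55.4189
BU:GU = 55.4189/56

0.9896


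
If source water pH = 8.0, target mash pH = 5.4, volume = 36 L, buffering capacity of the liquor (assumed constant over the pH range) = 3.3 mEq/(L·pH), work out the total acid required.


acid = buffering capacity · (pH_source − pH_target) · V
acid = 3.3 · (8.0 − 5.4) · 36

308.8800 mEq


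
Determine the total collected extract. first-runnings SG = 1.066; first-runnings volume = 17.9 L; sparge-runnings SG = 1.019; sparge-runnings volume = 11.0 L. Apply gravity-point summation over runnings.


total = Σ (SG_i − 1)·1000·V_i
first = (1.066 − 1)·1000·17.9 = 1181.4000
sparge = (1.019 − 1)·1000·11.0 = 209.0000
total = 1181.4000 + 209.0000

1390.4000 gravity·L


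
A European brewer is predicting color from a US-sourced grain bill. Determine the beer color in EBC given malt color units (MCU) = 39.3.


SRM = 1.4922·MCU^0.6859;  EBC = SRM·1.97
SRM = 1.4922·39.3^0.6859 = 18.5106
EBC = 18.5106·1.97

36.4659 EBC


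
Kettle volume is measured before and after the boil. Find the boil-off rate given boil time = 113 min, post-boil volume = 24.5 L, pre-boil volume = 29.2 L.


rate = (V_pre − V_post) / (t_min/60)
rate = (29.2 − 24.5) / (113/60)

2.4956 L/hr


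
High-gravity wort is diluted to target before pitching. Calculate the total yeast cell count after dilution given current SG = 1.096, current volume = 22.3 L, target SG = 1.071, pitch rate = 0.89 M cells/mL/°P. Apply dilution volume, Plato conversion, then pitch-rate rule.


V_w = V·((SG_c−1)/(SG_t−1)−1);  °P = 259 − 259/SG_t;  cells = rate·(V+V_w)·°P
V_w = 22.3·((1.096−1)/(1.071−1)−1) = 7.8521
V_final = 22.3 + 7.8521 = 30.1521
°P = 259 − 259/1.071 = 17.1699
cells = 0.89·30.1521·17.1699

460.7617 billion cells


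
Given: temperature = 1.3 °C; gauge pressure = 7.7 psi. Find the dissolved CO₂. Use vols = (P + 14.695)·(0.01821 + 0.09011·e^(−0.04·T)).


vols = (7.7 + 14.695)·(0.01821 + 0.09011·e^(−0.04·1.3))

2.3236 volumes


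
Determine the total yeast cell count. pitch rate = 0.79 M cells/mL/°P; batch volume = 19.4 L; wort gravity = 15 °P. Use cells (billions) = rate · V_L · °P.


cells = 0.79 · 19.4 · 15

229.8900 billion cells


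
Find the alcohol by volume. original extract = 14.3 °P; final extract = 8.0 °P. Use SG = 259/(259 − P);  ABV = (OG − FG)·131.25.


OG = 259/(259 − 14.3) = 1.0584
FG = 259/(259 − 8.0) = 1.0319
ABV = (1.0584 − 1.0319)·131.25

3.4868 % ABV


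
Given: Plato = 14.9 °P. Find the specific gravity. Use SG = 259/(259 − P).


SG = 259/(259 − 14.9)

1.0610


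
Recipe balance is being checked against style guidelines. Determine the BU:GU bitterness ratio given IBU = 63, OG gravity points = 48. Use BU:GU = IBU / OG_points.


BU:GU = 63 / 48

1.3125


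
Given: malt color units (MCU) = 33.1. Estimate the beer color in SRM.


SRM = 1.4922 · MCU^0.6859
SRM = 1.4922 · 33.1^0.6859

16.4542 SRM


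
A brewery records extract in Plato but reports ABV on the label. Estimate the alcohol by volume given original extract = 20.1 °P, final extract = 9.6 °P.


SG = 259/(259 − P);  ABV = (OG − FG)·131.25
OG = 259/(259 − 20.1) = 1.0841
FG = 259/(259 − 9.6) = 1.0385
ABV = (1.0841 − 1.0385)·131.25

5.9907 % ABV


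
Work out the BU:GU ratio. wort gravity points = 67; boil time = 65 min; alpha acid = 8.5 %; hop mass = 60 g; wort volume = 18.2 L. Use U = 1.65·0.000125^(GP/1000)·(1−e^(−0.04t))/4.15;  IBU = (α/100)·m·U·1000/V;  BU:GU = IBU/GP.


U = 1.65·0.000125^(67/1000)·(1−e^(−0.04·65))/4.15 = 0.2016
IBU = (8.5/100)·60·0.2016·1000/18.2 = 56.4820
BU:GU = 56.4820/67

0.8430


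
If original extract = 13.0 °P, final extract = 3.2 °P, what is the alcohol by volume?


SG = 259/(259 − P);  ABV = (OG − FG)·131.25
OG = 259/(259 − 13.0) = 1.0528
FG = 259/(259 − 3.2) = 1.0125
ABV = (1.0528 − 1.0125)·131.25

5.2941 % ABV


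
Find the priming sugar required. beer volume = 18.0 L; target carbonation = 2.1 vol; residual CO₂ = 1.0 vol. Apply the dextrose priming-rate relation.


sugar = (target − residual)·4.0·V
sugar = (2.1 − 1.0)·4.0·18.0

79.2000 g


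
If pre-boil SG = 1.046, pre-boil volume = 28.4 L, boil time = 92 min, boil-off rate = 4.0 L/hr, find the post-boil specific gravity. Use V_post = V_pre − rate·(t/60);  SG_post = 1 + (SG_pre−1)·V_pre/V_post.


V_post = 28.4 − 4.0·(92/60) = 22.2667
SG_post = 1 + (1.046 − 1)·28.4/22.2667

1.0587


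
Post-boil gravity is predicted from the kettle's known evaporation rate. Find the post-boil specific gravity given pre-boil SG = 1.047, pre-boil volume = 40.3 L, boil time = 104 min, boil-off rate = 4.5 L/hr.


V_post = V_pre − rate·(t/60);  SG_post = 1 + (SG_pre−1)·V_pre/V_post
V_post = 40.3 − 4.5·(104/60) = 32.5000
SG_post = 1 + (1.047 − 1)·40.3/32.5000

1.0583


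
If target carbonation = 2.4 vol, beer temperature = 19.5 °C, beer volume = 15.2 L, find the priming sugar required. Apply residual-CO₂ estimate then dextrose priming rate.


residual = 14.695·(0.01821 + 0.09011·e^(−0.04·T));  sugar = (target − residual)·4.0·V
residual = 14.695·(0.01821 + 0.09011·e^(−0.04·19.5)) = 0.8746
sugar = (2.4 − 0.8746)·4.0·15.2

92.7442 g


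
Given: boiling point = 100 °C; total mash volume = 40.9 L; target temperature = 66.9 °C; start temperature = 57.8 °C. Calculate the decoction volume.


V_dec = V_total·(T_target − T_start)/(T_boil − T_start)
V_dec = 40.9·(66.9 − 57.8)/(100 − 57.8)

8.8197 L


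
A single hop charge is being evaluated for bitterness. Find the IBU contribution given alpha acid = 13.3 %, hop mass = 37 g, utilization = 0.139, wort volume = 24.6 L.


IBU = (α/100)·mass·U·1000 / V
IBU = (13.3/100)·37·0.139·1000 / 24.6

27.8057 IBU


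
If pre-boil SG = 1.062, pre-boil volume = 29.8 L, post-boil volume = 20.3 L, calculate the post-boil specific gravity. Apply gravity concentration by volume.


SG_post = 1 + (SG_pre − 1)·V_pre/V_post
pts_pre = (1.062 − 1)·1000 = 62.0000
pts_post = 62.0000·29.8/20.3 = 91.0148
SG_post = 1 + 91.0148/1000

1.0910


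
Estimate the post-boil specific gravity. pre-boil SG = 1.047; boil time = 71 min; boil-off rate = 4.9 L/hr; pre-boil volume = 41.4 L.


V_post = V_pre − rate·(t/60);  SG_post = 1 + (SG_pre−1)·V_pre/V_post
V_post = 41.4 − 4.9·(71/60) = 35.6017
SG_post = 1 + (1.047 − 1)·41.4/35.6017

1.0547


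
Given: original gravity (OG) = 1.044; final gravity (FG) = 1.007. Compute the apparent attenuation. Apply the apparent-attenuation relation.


AA = (OG − FG)/(OG − 1) · 100
AA = (1.044 − 1.007)/(1.044 − 1) · 100

84.0909 %


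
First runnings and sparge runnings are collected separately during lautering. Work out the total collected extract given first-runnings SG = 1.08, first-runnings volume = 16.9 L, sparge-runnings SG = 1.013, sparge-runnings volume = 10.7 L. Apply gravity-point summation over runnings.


total = Σ (SG_i − 1)·1000·V_i
first = (1.08 − 1)·1000·16.9 = 1352.0000
sparge = (1.013 − 1)·1000·10.7 = 139.1000
total = 1352.0000 + 139.1000

1491.1000 gravity·L


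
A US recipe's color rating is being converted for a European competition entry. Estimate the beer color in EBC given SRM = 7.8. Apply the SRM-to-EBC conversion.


EBC = SRM · 1.97
EBC = 7.8 · 1.97

15.3660 EBC


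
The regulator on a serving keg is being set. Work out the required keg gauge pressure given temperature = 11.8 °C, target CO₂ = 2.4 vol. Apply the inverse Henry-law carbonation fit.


psi = vols/(0.01821 + 0.09011·e^(−0.04·T)) − 14.695
psi = 2.4/(0.01821 + 0.09011·e^(−0.04·11.8)) − 14.695

17.5559 psi


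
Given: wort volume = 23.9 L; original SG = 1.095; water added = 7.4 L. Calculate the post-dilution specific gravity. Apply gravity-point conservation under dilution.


SG_new = 1 + (SG_old − 1)·V_old/(V_old + V_water)
pts = (1.095 − 1)·1000·23.9/(23.9 + 7.4) = 72.5399
SG_new = 1 + 72.5399/1000

1.0725


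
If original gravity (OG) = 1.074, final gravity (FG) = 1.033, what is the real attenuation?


AA = (OG−FG)/(OG−1)·100;  RA = AA·0.8192
AA = (1.074 − 1.033)/(1.074 − 1)·100 = 55.4054
RA = 55.4054·0.8192

45.3881 %


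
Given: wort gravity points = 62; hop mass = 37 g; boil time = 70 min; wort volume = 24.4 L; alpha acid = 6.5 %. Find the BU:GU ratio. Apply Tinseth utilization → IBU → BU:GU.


U = 1.65·0.000125^(GP/1000)·(1−e^(−0.04t))/4.15;  IBU = (α/100)·m·U·1000/V;  BU:GU = IBU/GP
U = 1.65·0.000125^(62/1000)·(1−e^(−0.04·70))/4.15 = 0.2139
IBU = (6.5/100)·37·0.2139·1000/24.4 = 21.0825
BU:GU = 21.0825/62

0.3400


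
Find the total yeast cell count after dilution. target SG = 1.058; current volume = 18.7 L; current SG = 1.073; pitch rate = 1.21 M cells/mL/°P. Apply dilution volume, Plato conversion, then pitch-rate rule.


V_w = V·((SG_c−1)/(SG_t−1)−1);  °P = 259 − 259/SG_t;  cells = rate·(V+V_w)·°P
V_w = 18.7·((1.073−1)/(1.058−1)−1) = 4.8362
V_final = 18.7 + 4.8362 = 23.5362
°P = 259 − 259/1.058 = 14.1985
cells = 1.21·23.5362·14.1985

404.3560 billion cells


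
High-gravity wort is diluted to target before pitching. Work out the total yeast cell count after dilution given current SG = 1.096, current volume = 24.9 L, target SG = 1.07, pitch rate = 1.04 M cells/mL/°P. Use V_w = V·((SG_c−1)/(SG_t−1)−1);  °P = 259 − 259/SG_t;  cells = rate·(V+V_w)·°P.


V_w = 24.9·((1.096−1)/(1.07−1)−1) = 9.2486
V_final = 24.9 + 9.2486 = 34.1486
°P = 259 − 259/1.07 = 16.9439
cells = 1.04·34.1486·16.9439

601.7553 billion cells


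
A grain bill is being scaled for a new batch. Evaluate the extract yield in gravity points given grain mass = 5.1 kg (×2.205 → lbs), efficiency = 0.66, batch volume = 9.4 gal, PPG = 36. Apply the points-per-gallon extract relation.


points = lbs × PPG × eff / vol
lbs = 5.1 × 2.205 = 11.2455
points = 11.2455 × 36 × 0.66 / 9.4

28.4248 points


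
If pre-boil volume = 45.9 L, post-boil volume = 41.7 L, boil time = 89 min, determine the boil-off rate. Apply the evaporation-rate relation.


rate = (V_pre − V_post) / (t_min/60)
rate = (45.9 − 41.7) / (89/60)

2.8315 L/hr


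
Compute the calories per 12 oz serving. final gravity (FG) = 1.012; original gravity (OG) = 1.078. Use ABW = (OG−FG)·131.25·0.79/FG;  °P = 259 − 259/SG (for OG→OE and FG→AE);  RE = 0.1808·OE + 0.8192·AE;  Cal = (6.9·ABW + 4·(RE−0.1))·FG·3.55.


ABW = (1.078 − 1.012)·131.25·0.79/1.012 = 6.7622
OE = 259 − 259/1.078 = 18.7403 °P
AE = 259 − 259/1.012 = 3.0711 °P
RE = 0.1808·18.7403 + 0.8192·3.0711 = 5.9041 °P
Cal = (6.9·6.7622 + 4·(5.9041−0.1))·1.012·3.55

251.0360 kcal


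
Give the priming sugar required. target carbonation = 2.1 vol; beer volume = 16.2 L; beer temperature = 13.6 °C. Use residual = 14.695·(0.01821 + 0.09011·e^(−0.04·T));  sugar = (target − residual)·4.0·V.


residual = 14.695·(0.01821 + 0.09011·e^(−0.04·13.6)) = 1.0362
sugar = (2.1 − 1.0362)·4.0·16.2

68.9361 g


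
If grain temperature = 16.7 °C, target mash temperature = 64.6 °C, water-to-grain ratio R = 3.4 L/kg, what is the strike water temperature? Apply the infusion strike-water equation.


T_strike = (0.41/R)·(T_mash − T_grain) + T_mash
T_strike = (0.41/3.4)·(64.6 − 16.7) + 64.6

70.3762 °C


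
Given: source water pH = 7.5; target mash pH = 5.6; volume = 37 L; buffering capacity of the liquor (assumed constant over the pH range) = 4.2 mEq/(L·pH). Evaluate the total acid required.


acid = buffering capacity · (pH_source − pH_target) · V
acid = 4.2 · (7.5 − 5.6) · 37

295.2600 mEq


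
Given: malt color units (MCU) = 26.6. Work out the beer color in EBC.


SRM = 1.4922·MCU^0.6859;  EBC = SRM·1.97
SRM = 1.4922·26.6^0.6859 = 14.1629
EBC = 14.1629·1.97

27.9010 EBC


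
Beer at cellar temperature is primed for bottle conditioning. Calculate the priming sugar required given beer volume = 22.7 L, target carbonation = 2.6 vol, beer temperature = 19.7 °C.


residual = 14.695·(0.01821 + 0.09011·e^(−0.04·T));  sugar = (target − residual)·4.0·V
residual = 14.695·(0.01821 + 0.09011·e^(−0.04·19.7)) = 0.8698
sugar = (2.6 − 0.8698)·4.0·22.7

157.1053 g


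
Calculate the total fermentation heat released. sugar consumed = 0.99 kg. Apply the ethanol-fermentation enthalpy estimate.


Q = m_sugar · 590 kJ/kg
Q = 0.99 · 590

584.1000 kJ


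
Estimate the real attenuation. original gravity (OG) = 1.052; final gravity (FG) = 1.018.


AA = (OG−FG)/(OG−1)·100;  RA = AA·0.8192
AA = (1.052 − 1.018)/(1.052 − 1)·100 = 65.3846
RA = 65.3846·0.8192

53.5631 %


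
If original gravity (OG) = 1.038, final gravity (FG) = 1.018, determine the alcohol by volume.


ABV = (OG − FG) · 131.25
ABV = (1.038 − 1.018) · 131.25

2.6250 % ABV


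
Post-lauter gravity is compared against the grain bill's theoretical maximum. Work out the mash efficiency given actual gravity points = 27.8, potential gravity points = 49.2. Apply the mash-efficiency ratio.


efficiency = actual / potential × 100
efficiency = 27.8 / 49.2 × 100

56.5041 %


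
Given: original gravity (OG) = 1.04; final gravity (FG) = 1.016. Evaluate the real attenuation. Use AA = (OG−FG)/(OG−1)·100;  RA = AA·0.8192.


AA = (1.04 − 1.016)/(1.04 − 1)·100 = 60.0000
RA = 60.0000·0.8192

49.1520 %


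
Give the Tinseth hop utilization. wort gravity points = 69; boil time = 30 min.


U = 1.65·0.000125^(GP/1000) · (1 − e^(−0.04·t))/4.15
bigness = 1.65·0.000125^(69/1000) = 0.8875
boil_factor = (1 − e^(−0.04·30))/4.15 = 0.1684
U = 0.8875 · 0.1684

0.1494


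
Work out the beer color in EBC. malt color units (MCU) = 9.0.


SRM = 1.4922·MCU^0.6859;  EBC = SRM·1.97
SRM = 1.4922·9.0^0.6859 = 6.7351
EBC = 6.7351·1.97

13.2681 EBC


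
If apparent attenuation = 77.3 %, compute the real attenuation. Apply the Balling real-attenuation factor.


RA = AA · 0.8192
RA = 77.3 · 0.8192

63.3242 %


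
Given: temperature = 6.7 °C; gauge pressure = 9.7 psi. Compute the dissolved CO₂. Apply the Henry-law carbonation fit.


vols = (P + 14.695)·(0.01821 + 0.09011·e^(−0.04·T))
vols = (9.7 + 14.695)·(0.01821 + 0.09011·e^(−0.04·6.7))

2.1257 volumes


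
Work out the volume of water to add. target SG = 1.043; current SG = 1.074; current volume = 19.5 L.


V_water = V·((SG_curr − 1)/(SG_target − 1) − 1)
V_water = 19.5·((1.074 − 1)/(1.043 − 1) − 1)

14.0581 L


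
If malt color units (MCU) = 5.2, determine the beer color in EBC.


SRM = 1.4922·MCU^0.6859;  EBC = SRM·1.97
SRM = 1.4922·5.2^0.6859 = 4.6231
EBC = 4.6231·1.97

9.1075 EBC


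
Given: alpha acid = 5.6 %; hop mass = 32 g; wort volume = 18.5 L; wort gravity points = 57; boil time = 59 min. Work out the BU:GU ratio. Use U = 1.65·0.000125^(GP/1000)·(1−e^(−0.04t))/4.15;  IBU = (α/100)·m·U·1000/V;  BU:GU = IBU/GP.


U = 1.65·0.000125^(57/1000)·(1−e^(−0.04·59))/4.15 = 0.2157
IBU = (5.6/100)·32·0.2157·1000/18.5 = 20.8955
BU:GU = 20.8955/57

0.3666


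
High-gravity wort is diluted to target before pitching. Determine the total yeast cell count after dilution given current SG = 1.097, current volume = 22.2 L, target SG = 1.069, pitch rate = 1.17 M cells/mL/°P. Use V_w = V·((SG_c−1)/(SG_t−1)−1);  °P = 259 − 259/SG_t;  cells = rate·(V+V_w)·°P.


V_w = 22.2·((1.097−1)/(1.069−1)−1) = 9.0087
V_final = 22.2 + 9.0087 = 31.2087
°P = 259 − 259/1.069 = 16.7175
cells = 1.17·31.2087·16.7175

610.4254 billion cells


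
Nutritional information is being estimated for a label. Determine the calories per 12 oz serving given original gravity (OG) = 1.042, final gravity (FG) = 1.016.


ABW = (OG−FG)·131.25·0.79/FG;  °P = 259 − 259/SG (for OG→OE and FG→AE);  RE = 0.1808·OE + 0.8192·AE;  Cal = (6.9·ABW + 4·(RE−0.1))·FG·3.55
ABW = (1.042 − 1.016)·131.25·0.79/1.016 = 2.6534
OE = 259 − 259/1.042 = 10.4395 °P
AE = 259 − 259/1.016 = 4.0787 °P
RE = 0.1808·10.4395 + 0.8192·4.0787 = 5.2288 °P
Cal = (6.9·2.6534 + 4·(5.2288−0.1))·1.016·3.55

140.0293 kcal


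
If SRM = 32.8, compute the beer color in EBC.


EBC = SRM · 1.97
EBC = 32.8 · 1.97

64.6160 EBC


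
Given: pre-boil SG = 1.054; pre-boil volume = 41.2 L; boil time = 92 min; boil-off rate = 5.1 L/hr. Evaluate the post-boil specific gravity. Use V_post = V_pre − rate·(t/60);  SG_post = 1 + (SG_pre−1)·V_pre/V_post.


V_post = 41.2 − 5.1·(92/60) = 33.3800
SG_post = 1 + (1.054 − 1)·41.2/33.3800

1.0667


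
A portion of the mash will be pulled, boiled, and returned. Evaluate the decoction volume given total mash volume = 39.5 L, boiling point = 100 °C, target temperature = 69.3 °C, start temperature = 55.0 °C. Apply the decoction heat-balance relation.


V_dec = V_total·(T_target − T_start)/(T_boil − T_start)
V_dec = 39.5·(69.3 − 55.0)/(100 − 55.0)

12.5522 L


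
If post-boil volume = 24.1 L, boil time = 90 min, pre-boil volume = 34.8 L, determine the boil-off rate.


rate = (V_pre − V_post) / (t_min/60)
rate = (34.8 − 24.1) / (90/60)

7.1333 L/hr


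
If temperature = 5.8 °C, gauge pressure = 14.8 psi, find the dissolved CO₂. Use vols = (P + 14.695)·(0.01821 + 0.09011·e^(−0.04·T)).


vols = (14.8 + 14.695)·(0.01821 + 0.09011·e^(−0.04·5.8))

2.6446 volumes


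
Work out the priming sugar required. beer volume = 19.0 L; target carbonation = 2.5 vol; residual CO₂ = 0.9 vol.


sugar = (target − residual)·4.0·V
sugar = (2.5 − 0.9)·4.0·19.0

121.6000 g


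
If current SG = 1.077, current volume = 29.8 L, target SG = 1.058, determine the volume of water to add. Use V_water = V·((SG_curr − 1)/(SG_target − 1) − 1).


V_water = 29.8·((1.077 − 1)/(1.058 − 1) − 1)

9.7621 L


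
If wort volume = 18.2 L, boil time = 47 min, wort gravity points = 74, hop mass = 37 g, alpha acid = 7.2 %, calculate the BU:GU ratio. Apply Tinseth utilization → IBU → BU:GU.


U = 1.65·0.000125^(GP/1000)·(1−e^(−0.04t))/4.15;  IBU = (α/100)·m·U·1000/V;  BU:GU = IBU/GP
U = 1.65·0.000125^(74/1000)·(1−e^(−0.04·47))/4.15 = 0.1733
IBU = (7.2/100)·37·0.1733·1000/18.2 = 25.3608
BU:GU = 25.3608/74

0.3427


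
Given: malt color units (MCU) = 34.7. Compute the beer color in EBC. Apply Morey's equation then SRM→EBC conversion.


SRM = 1.4922·MCU^0.6859;  EBC = SRM·1.97
SRM = 1.4922·34.7^0.6859 = 16.9957
EBC = 16.9957·1.97

33.4815 EBC


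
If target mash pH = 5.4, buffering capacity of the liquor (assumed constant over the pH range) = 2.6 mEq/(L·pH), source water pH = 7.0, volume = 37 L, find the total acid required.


acid = buffering capacity · (pH_source − pH_target) · V
acid = 2.6 · (7.0 − 5.4) · 37

153.9200 mEq


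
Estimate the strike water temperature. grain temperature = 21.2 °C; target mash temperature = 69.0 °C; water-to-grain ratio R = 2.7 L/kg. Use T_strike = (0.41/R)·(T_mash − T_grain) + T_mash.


T_strike = (0.41/2.7)·(69.0 − 21.2) + 69.0

76.2585 °C


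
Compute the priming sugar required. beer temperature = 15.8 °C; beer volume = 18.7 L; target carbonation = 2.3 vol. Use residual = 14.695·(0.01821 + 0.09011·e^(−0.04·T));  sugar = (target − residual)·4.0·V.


residual = 14.695·(0.01821 + 0.09011·e^(−0.04·15.8)) = 0.9714
sugar = (2.3 − 0.9714)·4.0·18.7

99.3773 g


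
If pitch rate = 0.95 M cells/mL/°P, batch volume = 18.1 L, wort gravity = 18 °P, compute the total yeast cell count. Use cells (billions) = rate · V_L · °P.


cells = 0.95 · 18.1 · 18

309.5100 billion cells


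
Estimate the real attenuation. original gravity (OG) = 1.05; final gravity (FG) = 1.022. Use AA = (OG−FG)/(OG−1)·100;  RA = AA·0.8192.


AA = (1.05 − 1.022)/(1.05 − 1)·100 = 56.0000
RA = 56.0000·0.8192

45.8752 %


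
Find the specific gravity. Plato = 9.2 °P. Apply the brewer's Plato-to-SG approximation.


SG = 259/(259 − P)
SG = 259/(259 − 9.2)

1.0368
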